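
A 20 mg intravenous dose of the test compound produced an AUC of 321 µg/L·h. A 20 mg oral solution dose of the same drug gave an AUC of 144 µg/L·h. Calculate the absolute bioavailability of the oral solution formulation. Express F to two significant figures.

F = 0.45

F = (AUC_ev / D_ev) / (AUC_iv / D_iv)
  = (144/20) / (321/20)
  = 7.2 / 16.05 = 0.4486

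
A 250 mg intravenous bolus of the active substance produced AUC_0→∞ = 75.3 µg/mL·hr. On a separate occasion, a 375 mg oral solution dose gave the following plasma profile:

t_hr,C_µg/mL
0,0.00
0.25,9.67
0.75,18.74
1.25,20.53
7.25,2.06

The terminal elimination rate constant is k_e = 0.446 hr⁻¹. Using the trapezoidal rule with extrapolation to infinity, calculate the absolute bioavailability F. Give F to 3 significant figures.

F = 0.801

Trapezoidal AUC_0→7.25 (oral solution):
  [0→0.25]: (0.00+9.67)/2 × 0.25 = 1.20875
  [0.25→0.75]: (9.67+18.74)/2 × 0.5 = 7.1025
  [0.75→1.25]: (18.74+20.53)/2 × 0.5 = 9.8175
  [1.25→7.25]: (20.53+2.06)/2 × 6 = 67.77
  Sum = 85.89875 µg/mL·hr
Tail: C_last/k_e = 2.06/0.446 = 4.619
AUC_0→∞ (oral solution) = 85.89875 + 4.619 = 90.51775 µg/mL·hr
F = (AUC_ev/D_ev)/(AUC_iv/D_iv) = (90.51775/375)/(75.3/250) = 0.241381/0.3012 = 0.8014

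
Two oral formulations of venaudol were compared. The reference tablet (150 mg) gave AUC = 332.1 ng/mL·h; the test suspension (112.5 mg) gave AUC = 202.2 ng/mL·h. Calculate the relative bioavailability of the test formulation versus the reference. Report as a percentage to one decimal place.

F_rel = 81.2%

F_rel = (AUC_test/D_test) / (AUC_ref/D_ref)
      = (202.2/112.5) / (332.1/150)
      = 1.79733 / 2.214 = 0.8118 = 81.18%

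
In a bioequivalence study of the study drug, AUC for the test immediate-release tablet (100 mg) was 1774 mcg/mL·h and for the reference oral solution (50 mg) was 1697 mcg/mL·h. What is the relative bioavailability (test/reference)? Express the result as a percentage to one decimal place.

F_rel = (AUC_test/D_test) / (AUC_ref/D_ref)
      = (1774/100) / (1697/50)
      = 17.74 / 33.94 = 0.5227 = 52.27%

F_rel = 52.3%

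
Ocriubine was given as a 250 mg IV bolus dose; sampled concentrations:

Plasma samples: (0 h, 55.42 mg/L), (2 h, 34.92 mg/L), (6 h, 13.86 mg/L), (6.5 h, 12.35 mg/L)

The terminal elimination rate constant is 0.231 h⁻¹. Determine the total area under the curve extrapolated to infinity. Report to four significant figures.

Trapezoidal AUC_0→6.5:
  [0→2]: (55.42+34.92)/2 × 2 = 90.34
  [2→6]: (34.92+13.86)/2 × 4 = 97.56
  [6→6.5]: (13.86+12.35)/2 × 0.5 = 6.5525
  Sum = 194.4525 mg/L·h
Extrapolated tail: C_last / k_e = 12.35 / 0.231 = 53.463
AUC_0→∞ = 194.4525 + 53.463 = 247.9155 mg/L·h

AUC = 247.9 mg/L·h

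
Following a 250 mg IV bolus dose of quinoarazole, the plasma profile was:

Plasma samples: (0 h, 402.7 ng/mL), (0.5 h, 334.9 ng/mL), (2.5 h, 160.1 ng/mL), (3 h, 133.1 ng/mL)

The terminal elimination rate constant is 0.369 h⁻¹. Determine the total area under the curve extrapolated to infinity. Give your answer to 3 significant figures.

AUC = 1110 ng/mL·h

Trapezoidal AUC_0→3:
  [0→0.5]: (402.7+334.9)/2 × 0.5 = 184.4
  [0.5→2.5]: (334.9+160.1)/2 × 2 = 495.0
  [2.5→3]: (160.1+133.1)/2 × 0.5 = 73.3
  Sum = 752.7 ng/mL·h
Extrapolated tail: C_last / k_e = 133.1 / 0.369 = 360.705
AUC_0→∞ = 752.7 + 360.705 = 1113.405 ng/mL·h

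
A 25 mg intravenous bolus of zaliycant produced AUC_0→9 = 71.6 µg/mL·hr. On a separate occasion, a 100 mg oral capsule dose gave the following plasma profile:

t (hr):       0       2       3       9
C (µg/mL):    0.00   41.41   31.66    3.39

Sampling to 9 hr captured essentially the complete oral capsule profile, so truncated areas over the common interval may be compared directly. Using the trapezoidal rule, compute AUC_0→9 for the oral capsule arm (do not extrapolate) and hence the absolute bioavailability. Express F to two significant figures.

Trapezoidal AUC_0→9 (oral capsule):
  [0→2]: (0.00+41.41)/2 × 2 = 41.41
  [2→3]: (41.41+31.66)/2 × 1 = 36.535
  [3→9]: (31.66+3.39)/2 × 6 = 105.15
  Sum = 183.095 µg/mL·hr
F = (AUC_ev/D_ev)/(AUC_iv/D_iv) = (183.095/100)/(71.6/25) = 1.83095/2.864 = 0.6393

F = 0.64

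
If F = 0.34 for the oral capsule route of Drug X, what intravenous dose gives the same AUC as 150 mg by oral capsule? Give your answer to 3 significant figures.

Systemic exposure from an extravascular dose = F × D_ev, so the equivalent IV dose is F × D_ev.
D_iv = F × D_ev = 0.34 × 150 = 51 mg

D_iv = 51.0 mg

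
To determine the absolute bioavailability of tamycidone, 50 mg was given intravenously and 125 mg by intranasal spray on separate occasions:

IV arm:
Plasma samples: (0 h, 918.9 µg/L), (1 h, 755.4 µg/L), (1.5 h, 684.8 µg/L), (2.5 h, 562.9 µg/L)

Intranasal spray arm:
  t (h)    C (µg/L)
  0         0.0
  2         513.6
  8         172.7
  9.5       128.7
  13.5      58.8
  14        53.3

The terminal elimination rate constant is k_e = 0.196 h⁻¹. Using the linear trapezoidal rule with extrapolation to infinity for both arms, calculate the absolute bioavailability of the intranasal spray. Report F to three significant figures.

Trapezoidal AUC_0→2.5 (IV):
  [0→1]: (918.9+755.4)/2 × 1 = 837.15
  [1→1.5]: (755.4+684.8)/2 × 0.5 = 360.05
  [1.5→2.5]: (684.8+562.9)/2 × 1 = 623.85
  Sum = 1821.05 µg/L·h
IV tail: 562.9/0.196 = 2871.939; AUC_iv,0→∞ = 1821.05 + 2871.939 = 4692.989 µg/L·h
Trapezoidal AUC_0→14 (intranasal spray):
  [0→2]: (0.0+513.6)/2 × 2 = 513.6
  [2→8]: (513.6+172.7)/2 × 6 = 2058.9
  [8→9.5]: (172.7+128.7)/2 × 1.5 = 226.05
  [9.5→13.5]: (128.7+58.8)/2 × 4 = 375.0
  [13.5→14]: (58.8+53.3)/2 × 0.5 = 28.025
  Sum = 3201.575 µg/L·h
intranasal spray tail: 53.3/0.196 = 271.939; AUC_ev,0→∞ = 3201.575 + 271.939 = 3473.514 µg/L·h
F = (AUC_ev/D_ev)/(AUC_iv/D_iv) = (3473.514/125)/(4692.989/50) = 27.788112/93.85978 = 0.2961

F = 0.296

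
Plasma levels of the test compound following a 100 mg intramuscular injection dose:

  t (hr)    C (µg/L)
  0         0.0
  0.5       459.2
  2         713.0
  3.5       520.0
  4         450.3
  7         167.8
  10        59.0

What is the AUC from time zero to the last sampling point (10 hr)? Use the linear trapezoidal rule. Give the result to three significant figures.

Trapezoidal AUC_0→10:
  [0→0.5]: (0.0+459.2)/2 × 0.5 = 114.8
  [0.5→2]: (459.2+713.0)/2 × 1.5 = 879.15
  [2→3.5]: (713.0+520.0)/2 × 1.5 = 924.75
  [3.5→4]: (520.0+450.3)/2 × 0.5 = 242.575
  [4→7]: (450.3+167.8)/2 × 3 = 927.15
  [7→10]: (167.8+59.0)/2 × 3 = 340.2
  Sum = 3428.625 µg/L·hr

AUC = 3430 µg/L·hr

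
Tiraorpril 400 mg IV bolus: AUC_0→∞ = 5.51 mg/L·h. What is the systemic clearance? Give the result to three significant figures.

CL = 72.6 L/h

CL = Dose_iv / AUC_0→∞
   = 400 / 5.51 = 72.5953 L/h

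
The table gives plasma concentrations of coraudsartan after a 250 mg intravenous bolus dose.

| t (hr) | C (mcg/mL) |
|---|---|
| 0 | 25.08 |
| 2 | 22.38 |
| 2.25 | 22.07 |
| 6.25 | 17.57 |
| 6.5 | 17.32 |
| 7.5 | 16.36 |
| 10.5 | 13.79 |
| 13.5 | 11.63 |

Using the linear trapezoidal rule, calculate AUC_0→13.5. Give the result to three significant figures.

AUC = 237 mcg/mL·hr

Trapezoidal AUC_0→13.5:
  [0→2]: (25.08+22.38)/2 × 2 = 47.46
  [2→2.25]: (22.38+22.07)/2 × 0.25 = 5.55625
  [2.25→6.25]: (22.07+17.57)/2 × 4 = 79.28
  [6.25→6.5]: (17.57+17.32)/2 × 0.25 = 4.36125
  [6.5→7.5]: (17.32+16.36)/2 × 1 = 16.84
  [7.5→10.5]: (16.36+13.79)/2 × 3 = 45.225
  [10.5→13.5]: (13.79+11.63)/2 × 3 = 38.13
  Sum = 236.8525 mcg/mL·hr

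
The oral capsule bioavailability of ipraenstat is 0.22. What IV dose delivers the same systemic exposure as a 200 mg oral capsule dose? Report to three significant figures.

Systemic exposure from an extravascular dose = F × D_ev, so the equivalent IV dose is F × D_ev.
D_iv = F × D_ev = 0.22 × 200 = 44 mg

D_iv = 44.0 mg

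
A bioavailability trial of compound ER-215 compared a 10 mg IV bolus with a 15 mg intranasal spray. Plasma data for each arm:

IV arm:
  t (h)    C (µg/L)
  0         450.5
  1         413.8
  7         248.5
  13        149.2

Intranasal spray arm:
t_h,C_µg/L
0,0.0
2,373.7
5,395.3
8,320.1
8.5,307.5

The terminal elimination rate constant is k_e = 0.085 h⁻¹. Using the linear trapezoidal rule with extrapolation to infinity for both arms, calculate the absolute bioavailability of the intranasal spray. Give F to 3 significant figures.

Trapezoidal AUC_0→13 (IV):
  [0→1]: (450.5+413.8)/2 × 1 = 432.15
  [1→7]: (413.8+248.5)/2 × 6 = 1986.9
  [7→13]: (248.5+149.2)/2 × 6 = 1193.1
  Sum = 3612.15 µg/L·h
IV tail: 149.2/0.085 = 1755.294; AUC_iv,0→∞ = 3612.15 + 1755.294 = 5367.444 µg/L·h
Trapezoidal AUC_0→8.5 (intranasal spray):
  [0→2]: (0.0+373.7)/2 × 2 = 373.7
  [2→5]: (373.7+395.3)/2 × 3 = 1153.5
  [5→8]: (395.3+320.1)/2 × 3 = 1073.1
  [8→8.5]: (320.1+307.5)/2 × 0.5 = 156.9
  Sum = 2757.2 µg/L·h
intranasal spray tail: 307.5/0.085 = 3617.647; AUC_ev,0→∞ = 2757.2 + 3617.647 = 6374.847 µg/L·h
F = (AUC_ev/D_ev)/(AUC_iv/D_iv) = (6374.847/15)/(5367.444/10) = 424.9898/536.7444 = 0.7918

F = 0.792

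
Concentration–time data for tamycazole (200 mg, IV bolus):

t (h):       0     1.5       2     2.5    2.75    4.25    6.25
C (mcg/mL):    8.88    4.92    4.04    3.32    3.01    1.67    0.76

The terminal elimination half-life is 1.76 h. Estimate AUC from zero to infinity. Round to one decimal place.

Trapezoidal AUC_0→6.25:
  [0→1.5]: (8.88+4.92)/2 × 1.5 = 10.35
  [1.5→2]: (4.92+4.04)/2 × 0.5 = 2.24
  [2→2.5]: (4.04+3.32)/2 × 0.5 = 1.84
  [2.5→2.75]: (3.32+3.01)/2 × 0.25 = 0.79125
  [2.75→4.25]: (3.01+1.67)/2 × 1.5 = 3.51
  [4.25→6.25]: (1.67+0.76)/2 × 2 = 2.43
  Sum = 21.16125 mcg/mL·h
k_e = ln2 / t½ = 0.693147 / 1.76 = 0.3938 h^-1
Extrapolated tail: C_last / k_e = 0.76 / 0.3938 = 1.930
AUC_0→∞ = 21.16125 + 1.930 = 23.09125 mcg/mL·h

AUC = 23.1 mcg/mL·h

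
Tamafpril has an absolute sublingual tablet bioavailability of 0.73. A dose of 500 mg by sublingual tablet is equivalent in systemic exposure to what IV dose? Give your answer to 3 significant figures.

D_iv = 365 mg

Systemic exposure from an extravascular dose = F × D_ev, so the equivalent IV dose is F × D_ev.
D_iv = F × D_ev = 0.73 × 500 = 365 mg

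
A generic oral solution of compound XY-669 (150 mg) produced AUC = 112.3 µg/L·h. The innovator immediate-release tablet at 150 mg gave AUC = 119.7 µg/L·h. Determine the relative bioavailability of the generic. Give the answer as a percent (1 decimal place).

F_rel = 93.8%

F_rel = (AUC_test/D_test) / (AUC_ref/D_ref)
      = (112.3/150) / (119.7/150)
      = 0.748667 / 0.798 = 0.9382 = 93.82%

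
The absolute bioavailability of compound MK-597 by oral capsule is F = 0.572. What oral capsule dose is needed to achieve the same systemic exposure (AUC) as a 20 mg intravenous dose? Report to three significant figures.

For equal systemic exposure: F × D_ev = D_iv
D_ev = D_iv / F = 20 / 0.572 = 34.965 mg

D_oral = 35.0 mg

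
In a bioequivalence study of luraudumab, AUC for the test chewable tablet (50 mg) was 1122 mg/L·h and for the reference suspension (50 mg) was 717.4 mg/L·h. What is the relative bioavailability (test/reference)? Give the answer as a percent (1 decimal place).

F_rel = (AUC_test/D_test) / (AUC_ref/D_ref)
      = (1122/50) / (717.4/50)
      = 22.44 / 14.348 = 1.5640 = 156.40%

F_rel = 156.4%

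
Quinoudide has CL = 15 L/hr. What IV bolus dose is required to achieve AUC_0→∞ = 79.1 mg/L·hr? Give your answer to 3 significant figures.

Dose_iv = CL × AUC_0→∞
     = 15 × 79.1 = 1186.5 mg

Dose = 1190 mg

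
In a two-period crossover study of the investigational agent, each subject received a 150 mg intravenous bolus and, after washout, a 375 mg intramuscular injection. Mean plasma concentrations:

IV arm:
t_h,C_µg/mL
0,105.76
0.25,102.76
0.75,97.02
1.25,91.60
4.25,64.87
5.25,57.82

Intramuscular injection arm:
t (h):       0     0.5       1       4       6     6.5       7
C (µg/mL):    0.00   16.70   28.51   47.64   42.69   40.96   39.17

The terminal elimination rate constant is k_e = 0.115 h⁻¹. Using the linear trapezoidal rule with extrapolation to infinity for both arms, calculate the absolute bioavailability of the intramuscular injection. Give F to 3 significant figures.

F = 0.261

Trapezoidal AUC_0→5.25 (IV):
  [0→0.25]: (105.76+102.76)/2 × 0.25 = 26.065
  [0.25→0.75]: (102.76+97.02)/2 × 0.5 = 49.945
  [0.75→1.25]: (97.02+91.60)/2 × 0.5 = 47.155
  [1.25→4.25]: (91.60+64.87)/2 × 3 = 234.705
  [4.25→5.25]: (64.87+57.82)/2 × 1 = 61.345
  Sum = 419.215 µg/mL·h
IV tail: 57.82/0.115 = 502.783; AUC_iv,0→∞ = 419.215 + 502.783 = 921.998 µg/mL·h
Trapezoidal AUC_0→7 (intramuscular injection):
  [0→0.5]: (0.00+16.70)/2 × 0.5 = 4.175
  [0.5→1]: (16.70+28.51)/2 × 0.5 = 11.3025
  [1→4]: (28.51+47.64)/2 × 3 = 114.225
  [4→6]: (47.64+42.69)/2 × 2 = 90.33
  [6→6.5]: (42.69+40.96)/2 × 0.5 = 20.9125
  [6.5→7]: (40.96+39.17)/2 × 0.5 = 20.0325
  Sum = 260.9775 µg/mL·h
intramuscular injection tail: 39.17/0.115 = 340.609; AUC_ev,0→∞ = 260.9775 + 340.609 = 601.5865 µg/mL·h
F = (AUC_ev/D_ev)/(AUC_iv/D_iv) = (601.5865/375)/(921.998/150) = 1.60423/6.14665 = 0.2610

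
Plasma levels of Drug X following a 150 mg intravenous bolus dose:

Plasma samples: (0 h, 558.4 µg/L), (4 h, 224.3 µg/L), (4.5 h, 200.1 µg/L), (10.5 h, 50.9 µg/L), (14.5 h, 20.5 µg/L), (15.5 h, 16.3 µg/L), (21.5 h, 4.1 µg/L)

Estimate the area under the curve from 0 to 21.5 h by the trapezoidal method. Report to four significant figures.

AUC = 2647 µg/L·h

Trapezoidal AUC_0→21.5:
  [0→4]: (558.4+224.3)/2 × 4 = 1565.4
  [4→4.5]: (224.3+200.1)/2 × 0.5 = 106.1
  [4.5→10.5]: (200.1+50.9)/2 × 6 = 753.0
  [10.5→14.5]: (50.9+20.5)/2 × 4 = 142.8
  [14.5→15.5]: (20.5+16.3)/2 × 1 = 18.4
  [15.5→21.5]: (16.3+4.1)/2 × 6 = 61.2
  Sum = 2646.9 µg/L·h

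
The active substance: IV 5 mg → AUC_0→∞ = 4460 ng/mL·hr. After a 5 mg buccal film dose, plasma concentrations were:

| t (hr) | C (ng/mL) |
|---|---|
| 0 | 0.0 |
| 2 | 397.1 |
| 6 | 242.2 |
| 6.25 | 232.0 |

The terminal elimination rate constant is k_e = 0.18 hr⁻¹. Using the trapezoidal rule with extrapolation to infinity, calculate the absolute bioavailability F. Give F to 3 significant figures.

F = 0.678

Trapezoidal AUC_0→6.25 (buccal film):
  [0→2]: (0.0+397.1)/2 × 2 = 397.1
  [2→6]: (397.1+242.2)/2 × 4 = 1278.6
  [6→6.25]: (242.2+232.0)/2 × 0.25 = 59.275
  Sum = 1734.975 ng/mL·hr
Tail: C_last/k_e = 232.0/0.18 = 1288.889
AUC_0→∞ (buccal film) = 1734.975 + 1288.889 = 3023.864 ng/mL·hr
F = (AUC_ev/D_ev)/(AUC_iv/D_iv) = (3023.864/5)/(4460/5) = 604.7728/892 = 0.6780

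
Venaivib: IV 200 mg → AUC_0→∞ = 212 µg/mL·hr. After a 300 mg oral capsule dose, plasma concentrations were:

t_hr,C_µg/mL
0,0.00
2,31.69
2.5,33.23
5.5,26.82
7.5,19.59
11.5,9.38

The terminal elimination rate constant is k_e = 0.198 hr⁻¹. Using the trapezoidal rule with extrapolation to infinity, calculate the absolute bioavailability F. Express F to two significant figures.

Trapezoidal AUC_0→11.5 (oral capsule):
  [0→2]: (0.00+31.69)/2 × 2 = 31.69
  [2→2.5]: (31.69+33.23)/2 × 0.5 = 16.23
  [2.5→5.5]: (33.23+26.82)/2 × 3 = 90.075
  [5.5→7.5]: (26.82+19.59)/2 × 2 = 46.41
  [7.5→11.5]: (19.59+9.38)/2 × 4 = 57.94
  Sum = 242.345 µg/mL·hr
Tail: C_last/k_e = 9.38/0.198 = 47.374
AUC_0→∞ (oral capsule) = 242.345 + 47.374 = 289.719 µg/mL·hr
F = (AUC_ev/D_ev)/(AUC_iv/D_iv) = (289.719/300)/(212/200) = 0.96573/1.06 = 0.9111

F = 0.91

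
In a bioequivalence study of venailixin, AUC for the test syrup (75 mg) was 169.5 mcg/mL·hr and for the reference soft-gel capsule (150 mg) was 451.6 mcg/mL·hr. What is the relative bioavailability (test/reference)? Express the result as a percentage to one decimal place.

F_rel = 75.1%

F_rel = (AUC_test/D_test) / (AUC_ref/D_ref)
      = (169.5/75) / (451.6/150)
      = 2.26 / 3.01067 = 0.7507 = 75.07%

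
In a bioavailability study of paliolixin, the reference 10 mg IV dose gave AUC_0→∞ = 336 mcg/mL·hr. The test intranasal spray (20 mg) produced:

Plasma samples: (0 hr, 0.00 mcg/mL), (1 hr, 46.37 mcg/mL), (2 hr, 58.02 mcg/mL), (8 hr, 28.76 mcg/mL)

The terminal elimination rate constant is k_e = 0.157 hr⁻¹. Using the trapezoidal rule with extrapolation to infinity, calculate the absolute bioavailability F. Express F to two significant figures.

Trapezoidal AUC_0→8 (intranasal spray):
  [0→1]: (0.00+46.37)/2 × 1 = 23.185
  [1→2]: (46.37+58.02)/2 × 1 = 52.195
  [2→8]: (58.02+28.76)/2 × 6 = 260.34
  Sum = 335.72 mcg/mL·hr
Tail: C_last/k_e = 28.76/0.157 = 183.185
AUC_0→∞ (intranasal spray) = 335.72 + 183.185 = 518.905 mcg/mL·hr
F = (AUC_ev/D_ev)/(AUC_iv/D_iv) = (518.905/20)/(336/10) = 25.94525/33.6 = 0.7722

F = 0.77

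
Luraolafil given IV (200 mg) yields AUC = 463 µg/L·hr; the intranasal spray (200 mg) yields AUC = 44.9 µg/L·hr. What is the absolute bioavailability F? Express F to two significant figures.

F = 0.097

F = (AUC_ev / D_ev) / (AUC_iv / D_iv)
  = (44.9/200) / (463/200)
  = 0.2245 / 2.315 = 0.0970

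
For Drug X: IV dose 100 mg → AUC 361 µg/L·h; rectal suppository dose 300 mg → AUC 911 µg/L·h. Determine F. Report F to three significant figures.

F = (AUC_ev / D_ev) / (AUC_iv / D_iv)
  = (911/300) / (361/100)
  = 3.03667 / 3.61 = 0.8412

F = 0.841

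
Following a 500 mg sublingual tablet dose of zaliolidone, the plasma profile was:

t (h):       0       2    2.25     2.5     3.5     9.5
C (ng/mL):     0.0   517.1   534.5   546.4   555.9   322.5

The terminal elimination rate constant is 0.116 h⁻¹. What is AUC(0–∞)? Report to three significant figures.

AUC = 6750 ng/mL·h

Trapezoidal AUC_0→9.5:
  [0→2]: (0.0+517.1)/2 × 2 = 517.1
  [2→2.25]: (517.1+534.5)/2 × 0.25 = 131.45
  [2.25→2.5]: (534.5+546.4)/2 × 0.25 = 135.1125
  [2.5→3.5]: (546.4+555.9)/2 × 1 = 551.15
  [3.5→9.5]: (555.9+322.5)/2 × 6 = 2635.2
  Sum = 3970.0125 ng/mL·h
Extrapolated tail: C_last / k_e = 322.5 / 0.116 = 2780.172
AUC_0→∞ = 3970.0125 + 2780.172 = 6750.1845 ng/mL·h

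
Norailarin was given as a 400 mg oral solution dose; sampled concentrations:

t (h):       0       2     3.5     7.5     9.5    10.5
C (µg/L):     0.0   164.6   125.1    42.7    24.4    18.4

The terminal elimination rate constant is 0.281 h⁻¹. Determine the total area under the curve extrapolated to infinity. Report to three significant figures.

Trapezoidal AUC_0→10.5:
  [0→2]: (0.0+164.6)/2 × 2 = 164.6
  [2→3.5]: (164.6+125.1)/2 × 1.5 = 217.275
  [3.5→7.5]: (125.1+42.7)/2 × 4 = 335.6
  [7.5→9.5]: (42.7+24.4)/2 × 2 = 67.1
  [9.5→10.5]: (24.4+18.4)/2 × 1 = 21.4
  Sum = 805.975 µg/L·h
Extrapolated tail: C_last / k_e = 18.4 / 0.281 = 65.480
AUC_0→∞ = 805.975 + 65.480 = 871.455 µg/L·h

AUC = 871 µg/L·h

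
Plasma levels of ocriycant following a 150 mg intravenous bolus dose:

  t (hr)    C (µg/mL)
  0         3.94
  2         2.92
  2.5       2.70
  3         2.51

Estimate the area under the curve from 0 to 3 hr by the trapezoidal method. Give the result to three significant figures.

AUC = 9.57 µg/mL·hr

Trapezoidal AUC_0→3:
  [0→2]: (3.94+2.92)/2 × 2 = 6.86
  [2→2.5]: (2.92+2.70)/2 × 0.5 = 1.405
  [2.5→3]: (2.70+2.51)/2 × 0.5 = 1.3025
  Sum = 9.5675 µg/mL·hr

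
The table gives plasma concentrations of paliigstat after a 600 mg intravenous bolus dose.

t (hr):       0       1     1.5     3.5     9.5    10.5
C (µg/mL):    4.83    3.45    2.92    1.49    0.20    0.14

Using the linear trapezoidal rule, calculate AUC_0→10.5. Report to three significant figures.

Trapezoidal AUC_0→10.5:
  [0→1]: (4.83+3.45)/2 × 1 = 4.14
  [1→1.5]: (3.45+2.92)/2 × 0.5 = 1.5925
  [1.5→3.5]: (2.92+1.49)/2 × 2 = 4.41
  [3.5→9.5]: (1.49+0.20)/2 × 6 = 5.07
  [9.5→10.5]: (0.20+0.14)/2 × 1 = 0.17
  Sum = 15.3825 µg/mL·hr

AUC = 15.4 µg/mL·hr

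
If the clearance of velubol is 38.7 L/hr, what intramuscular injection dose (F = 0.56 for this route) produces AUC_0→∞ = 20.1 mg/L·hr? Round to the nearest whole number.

Dose = 1389 mg

Dose = CL × AUC_0→∞ / F
     = 38.7 × 20.1 / 0.56 = 1389.05 mg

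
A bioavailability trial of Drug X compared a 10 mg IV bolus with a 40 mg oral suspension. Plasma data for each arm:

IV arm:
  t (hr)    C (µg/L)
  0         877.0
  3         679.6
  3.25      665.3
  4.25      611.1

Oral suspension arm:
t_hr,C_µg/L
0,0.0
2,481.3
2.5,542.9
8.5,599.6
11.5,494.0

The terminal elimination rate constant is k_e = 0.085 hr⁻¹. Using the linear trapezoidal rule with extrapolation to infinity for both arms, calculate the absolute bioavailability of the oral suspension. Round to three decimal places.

F = 0.281

Trapezoidal AUC_0→4.25 (IV):
  [0→3]: (877.0+679.6)/2 × 3 = 2334.9
  [3→3.25]: (679.6+665.3)/2 × 0.25 = 168.1125
  [3.25→4.25]: (665.3+611.1)/2 × 1 = 638.2
  Sum = 3141.2125 µg/L·hr
IV tail: 611.1/0.085 = 7189.412; AUC_iv,0→∞ = 3141.2125 + 7189.412 = 10330.6245 µg/L·hr
Trapezoidal AUC_0→11.5 (oral suspension):
  [0→2]: (0.0+481.3)/2 × 2 = 481.3
  [2→2.5]: (481.3+542.9)/2 × 0.5 = 256.05
  [2.5→8.5]: (542.9+599.6)/2 × 6 = 3427.5
  [8.5→11.5]: (599.6+494.0)/2 × 3 = 1640.4
  Sum = 5805.25 µg/L·hr
oral suspension tail: 494.0/0.085 = 5811.765; AUC_ev,0→∞ = 5805.25 + 5811.765 = 11617.015 µg/L·hr
F = (AUC_ev/D_ev)/(AUC_iv/D_iv) = (11617.015/40)/(10330.6245/10) = 290.425/1033.06 = 0.2811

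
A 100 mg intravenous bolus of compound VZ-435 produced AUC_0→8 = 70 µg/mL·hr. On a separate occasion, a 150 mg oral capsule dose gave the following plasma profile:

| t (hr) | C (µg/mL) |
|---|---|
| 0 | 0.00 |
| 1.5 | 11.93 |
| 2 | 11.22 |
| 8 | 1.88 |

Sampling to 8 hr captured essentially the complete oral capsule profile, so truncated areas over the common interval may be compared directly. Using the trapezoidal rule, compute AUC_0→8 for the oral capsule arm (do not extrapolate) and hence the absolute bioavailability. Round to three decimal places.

F = 0.515

Trapezoidal AUC_0→8 (oral capsule):
  [0→1.5]: (0.00+11.93)/2 × 1.5 = 8.9475
  [1.5→2]: (11.93+11.22)/2 × 0.5 = 5.7875
  [2→8]: (11.22+1.88)/2 × 6 = 39.3
  Sum = 54.035 µg/mL·hr
F = (AUC_ev/D_ev)/(AUC_iv/D_iv) = (54.035/150)/(70/100) = 0.360233/0.7 = 0.5146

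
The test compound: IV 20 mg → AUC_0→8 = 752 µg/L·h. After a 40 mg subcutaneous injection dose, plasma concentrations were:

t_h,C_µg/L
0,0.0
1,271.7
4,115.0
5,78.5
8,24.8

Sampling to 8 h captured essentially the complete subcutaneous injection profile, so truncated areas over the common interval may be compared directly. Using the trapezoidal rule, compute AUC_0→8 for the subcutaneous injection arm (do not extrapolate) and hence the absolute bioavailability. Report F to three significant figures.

Trapezoidal AUC_0→8 (subcutaneous injection):
  [0→1]: (0.0+271.7)/2 × 1 = 135.85
  [1→4]: (271.7+115.0)/2 × 3 = 580.05
  [4→5]: (115.0+78.5)/2 × 1 = 96.75
  [5→8]: (78.5+24.8)/2 × 3 = 154.95
  Sum = 967.6 µg/L·h
F = (AUC_ev/D_ev)/(AUC_iv/D_iv) = (967.6/40)/(752/20) = 24.19/37.6 = 0.6434

F = 0.643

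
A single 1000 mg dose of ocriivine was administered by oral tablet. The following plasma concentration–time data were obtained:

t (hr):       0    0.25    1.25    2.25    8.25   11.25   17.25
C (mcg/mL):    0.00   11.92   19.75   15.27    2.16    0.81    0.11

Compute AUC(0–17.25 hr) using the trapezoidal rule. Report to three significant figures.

Trapezoidal AUC_0→17.25:
  [0→0.25]: (0.00+11.92)/2 × 0.25 = 1.49
  [0.25→1.25]: (11.92+19.75)/2 × 1 = 15.835
  [1.25→2.25]: (19.75+15.27)/2 × 1 = 17.51
  [2.25→8.25]: (15.27+2.16)/2 × 6 = 52.29
  [8.25→11.25]: (2.16+0.81)/2 × 3 = 4.455
  [11.25→17.25]: (0.81+0.11)/2 × 6 = 2.76
  Sum = 94.34 mcg/mL·hr

AUC = 94.3 mcg/mL·hr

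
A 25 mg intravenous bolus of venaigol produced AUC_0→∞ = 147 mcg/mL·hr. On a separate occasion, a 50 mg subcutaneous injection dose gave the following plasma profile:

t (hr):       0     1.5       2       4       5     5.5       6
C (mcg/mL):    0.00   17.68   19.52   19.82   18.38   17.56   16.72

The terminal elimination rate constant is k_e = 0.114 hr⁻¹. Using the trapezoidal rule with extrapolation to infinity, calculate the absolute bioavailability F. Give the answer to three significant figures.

Trapezoidal AUC_0→6 (subcutaneous injection):
  [0→1.5]: (0.00+17.68)/2 × 1.5 = 13.26
  [1.5→2]: (17.68+19.52)/2 × 0.5 = 9.3
  [2→4]: (19.52+19.82)/2 × 2 = 39.34
  [4→5]: (19.82+18.38)/2 × 1 = 19.1
  [5→5.5]: (18.38+17.56)/2 × 0.5 = 8.985
  [5.5→6]: (17.56+16.72)/2 × 0.5 = 8.57
  Sum = 98.555 mcg/mL·hr
Tail: C_last/k_e = 16.72/0.114 = 146.667
AUC_0→∞ (subcutaneous injection) = 98.555 + 146.667 = 245.222 mcg/mL·hr
F = (AUC_ev/D_ev)/(AUC_iv/D_iv) = (245.222/50)/(147/25) = 4.90444/5.88 = 0.8341

F = 0.834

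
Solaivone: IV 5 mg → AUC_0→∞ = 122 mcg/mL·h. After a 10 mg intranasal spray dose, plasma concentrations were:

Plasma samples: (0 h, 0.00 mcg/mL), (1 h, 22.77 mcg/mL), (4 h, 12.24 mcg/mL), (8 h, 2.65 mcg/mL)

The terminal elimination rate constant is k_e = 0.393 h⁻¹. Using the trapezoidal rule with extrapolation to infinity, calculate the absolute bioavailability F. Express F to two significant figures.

F = 0.41

Trapezoidal AUC_0→8 (intranasal spray):
  [0→1]: (0.00+22.77)/2 × 1 = 11.385
  [1→4]: (22.77+12.24)/2 × 3 = 52.515
  [4→8]: (12.24+2.65)/2 × 4 = 29.78
  Sum = 93.68 mcg/mL·h
Tail: C_last/k_e = 2.65/0.393 = 6.743
AUC_0→∞ (intranasal spray) = 93.68 + 6.743 = 100.423 mcg/mL·h
F = (AUC_ev/D_ev)/(AUC_iv/D_iv) = (100.423/10)/(122/5) = 10.0423/24.4 = 0.4116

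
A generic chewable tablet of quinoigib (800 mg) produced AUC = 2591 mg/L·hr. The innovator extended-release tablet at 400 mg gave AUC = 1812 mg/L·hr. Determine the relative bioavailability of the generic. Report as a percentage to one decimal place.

F_rel = (AUC_test/D_test) / (AUC_ref/D_ref)
      = (2591/800) / (1812/400)
      = 3.23875 / 4.53 = 0.7150 = 71.50%

F_rel = 71.5%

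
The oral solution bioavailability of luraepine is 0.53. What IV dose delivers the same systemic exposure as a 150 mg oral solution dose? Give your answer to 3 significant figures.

Systemic exposure from an extravascular dose = F × D_ev, so the equivalent IV dose is F × D_ev.
D_iv = F × D_ev = 0.53 × 150 = 79.5 mg

D_iv = 79.5 mg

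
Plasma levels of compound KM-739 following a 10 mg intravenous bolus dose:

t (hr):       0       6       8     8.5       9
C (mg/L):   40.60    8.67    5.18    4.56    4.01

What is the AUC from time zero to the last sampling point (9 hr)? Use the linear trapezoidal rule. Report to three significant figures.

Trapezoidal AUC_0→9:
  [0→6]: (40.60+8.67)/2 × 6 = 147.81
  [6→8]: (8.67+5.18)/2 × 2 = 13.85
  [8→8.5]: (5.18+4.56)/2 × 0.5 = 2.435
  [8.5→9]: (4.56+4.01)/2 × 0.5 = 2.1425
  Sum = 166.2375 mg/L·hr

AUC = 166 mg/L·hr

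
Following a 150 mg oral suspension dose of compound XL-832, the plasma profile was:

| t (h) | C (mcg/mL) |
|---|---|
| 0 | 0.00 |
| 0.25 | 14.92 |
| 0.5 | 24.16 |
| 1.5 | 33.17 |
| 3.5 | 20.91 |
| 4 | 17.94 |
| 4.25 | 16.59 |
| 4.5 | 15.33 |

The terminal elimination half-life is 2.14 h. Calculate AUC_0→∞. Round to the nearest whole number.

AUC = 155 mcg/mL·h

Trapezoidal AUC_0→4.5:
  [0→0.25]: (0.00+14.92)/2 × 0.25 = 1.865
  [0.25→0.5]: (14.92+24.16)/2 × 0.25 = 4.885
  [0.5→1.5]: (24.16+33.17)/2 × 1 = 28.665
  [1.5→3.5]: (33.17+20.91)/2 × 2 = 54.08
  [3.5→4]: (20.91+17.94)/2 × 0.5 = 9.7125
  [4→4.25]: (17.94+16.59)/2 × 0.25 = 4.31625
  [4.25→4.5]: (16.59+15.33)/2 × 0.25 = 3.99
  Sum = 107.51375 mcg/mL·h
k_e = ln2 / t½ = 0.693147 / 2.14 = 0.3239 h^-1
Extrapolated tail: C_last / k_e = 15.33 / 0.3239 = 47.329
AUC_0→∞ = 107.51375 + 47.329 = 154.84275 mcg/mL·h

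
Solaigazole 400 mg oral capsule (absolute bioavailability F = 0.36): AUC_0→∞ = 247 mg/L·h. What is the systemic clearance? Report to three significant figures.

CL = 0.583 L/h

CL = F × Dose / AUC_0→∞
   = 0.36 × 400 / 247 = 0.582996 L/h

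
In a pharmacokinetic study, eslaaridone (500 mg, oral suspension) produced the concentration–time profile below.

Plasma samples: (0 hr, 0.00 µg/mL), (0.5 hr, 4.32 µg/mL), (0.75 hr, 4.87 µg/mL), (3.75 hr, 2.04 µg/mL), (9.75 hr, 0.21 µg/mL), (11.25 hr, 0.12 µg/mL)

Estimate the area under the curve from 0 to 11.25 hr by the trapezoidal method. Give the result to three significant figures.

AUC = 19.6 µg/mL·hr

Trapezoidal AUC_0→11.25:
  [0→0.5]: (0.00+4.32)/2 × 0.5 = 1.08
  [0.5→0.75]: (4.32+4.87)/2 × 0.25 = 1.14875
  [0.75→3.75]: (4.87+2.04)/2 × 3 = 10.365
  [3.75→9.75]: (2.04+0.21)/2 × 6 = 6.75
  [9.75→11.25]: (0.21+0.12)/2 × 1.5 = 0.2475
  Sum = 19.59125 µg/mL·hr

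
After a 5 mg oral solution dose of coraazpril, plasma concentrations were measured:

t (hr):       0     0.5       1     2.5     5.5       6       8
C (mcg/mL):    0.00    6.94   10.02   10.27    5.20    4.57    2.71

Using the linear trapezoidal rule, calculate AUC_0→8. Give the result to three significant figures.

AUC = 54.1 mcg/mL·hr

Trapezoidal AUC_0→8:
  [0→0.5]: (0.00+6.94)/2 × 0.5 = 1.735
  [0.5→1]: (6.94+10.02)/2 × 0.5 = 4.24
  [1→2.5]: (10.02+10.27)/2 × 1.5 = 15.2175
  [2.5→5.5]: (10.27+5.20)/2 × 3 = 23.205
  [5.5→6]: (5.20+4.57)/2 × 0.5 = 2.4425
  [6→8]: (4.57+2.71)/2 × 2 = 7.28
  Sum = 54.12 mcg/mL·hr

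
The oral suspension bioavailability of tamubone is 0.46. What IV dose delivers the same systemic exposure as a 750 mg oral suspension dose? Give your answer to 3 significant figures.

Systemic exposure from an extravascular dose = F × D_ev, so the equivalent IV dose is F × D_ev.
D_iv = F × D_ev = 0.46 × 750 = 345 mg

D_iv = 345 mg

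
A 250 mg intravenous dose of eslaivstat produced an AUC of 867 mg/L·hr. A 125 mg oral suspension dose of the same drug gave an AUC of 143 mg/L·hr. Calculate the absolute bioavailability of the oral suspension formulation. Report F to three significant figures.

F = (AUC_ev / D_ev) / (AUC_iv / D_iv)
  = (143/125) / (867/250)
  = 1.144 / 3.468 = 0.3299

F = 0.330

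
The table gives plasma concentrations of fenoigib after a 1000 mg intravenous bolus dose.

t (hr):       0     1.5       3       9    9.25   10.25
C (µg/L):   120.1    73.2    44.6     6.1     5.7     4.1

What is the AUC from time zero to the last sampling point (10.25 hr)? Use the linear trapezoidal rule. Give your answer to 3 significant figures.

Trapezoidal AUC_0→10.25:
  [0→1.5]: (120.1+73.2)/2 × 1.5 = 144.975
  [1.5→3]: (73.2+44.6)/2 × 1.5 = 88.35
  [3→9]: (44.6+6.1)/2 × 6 = 152.1
  [9→9.25]: (6.1+5.7)/2 × 0.25 = 1.475
  [9.25→10.25]: (5.7+4.1)/2 × 1 = 4.9
  Sum = 391.8 µg/L·hr

AUC = 392 µg/L·hr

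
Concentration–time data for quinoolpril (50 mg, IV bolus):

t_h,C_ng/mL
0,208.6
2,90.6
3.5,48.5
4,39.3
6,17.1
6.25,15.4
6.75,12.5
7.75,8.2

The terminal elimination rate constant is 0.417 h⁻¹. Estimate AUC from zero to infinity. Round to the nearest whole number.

Trapezoidal AUC_0→7.75:
  [0→2]: (208.6+90.6)/2 × 2 = 299.2
  [2→3.5]: (90.6+48.5)/2 × 1.5 = 104.325
  [3.5→4]: (48.5+39.3)/2 × 0.5 = 21.95
  [4→6]: (39.3+17.1)/2 × 2 = 56.4
  [6→6.25]: (17.1+15.4)/2 × 0.25 = 4.0625
  [6.25→6.75]: (15.4+12.5)/2 × 0.5 = 6.975
  [6.75→7.75]: (12.5+8.2)/2 × 1 = 10.35
  Sum = 503.2625 ng/mL·h
Extrapolated tail: C_last / k_e = 8.2 / 0.417 = 19.664
AUC_0→∞ = 503.2625 + 19.664 = 522.9265 ng/mL·h

AUC = 523 ng/mL·h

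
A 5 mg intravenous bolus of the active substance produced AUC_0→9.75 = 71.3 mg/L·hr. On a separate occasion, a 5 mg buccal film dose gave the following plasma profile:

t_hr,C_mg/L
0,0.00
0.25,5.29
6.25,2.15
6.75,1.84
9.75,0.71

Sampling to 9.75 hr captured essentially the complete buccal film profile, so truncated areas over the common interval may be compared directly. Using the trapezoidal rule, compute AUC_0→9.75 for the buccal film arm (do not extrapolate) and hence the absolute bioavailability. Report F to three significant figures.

F = 0.390

Trapezoidal AUC_0→9.75 (buccal film):
  [0→0.25]: (0.00+5.29)/2 × 0.25 = 0.66125
  [0.25→6.25]: (5.29+2.15)/2 × 6 = 22.32
  [6.25→6.75]: (2.15+1.84)/2 × 0.5 = 0.9975
  [6.75→9.75]: (1.84+0.71)/2 × 3 = 3.825
  Sum = 27.80375 mg/L·hr
F = (AUC_ev/D_ev)/(AUC_iv/D_iv) = (27.80375/5)/(71.3/5) = 5.56075/14.26 = 0.3900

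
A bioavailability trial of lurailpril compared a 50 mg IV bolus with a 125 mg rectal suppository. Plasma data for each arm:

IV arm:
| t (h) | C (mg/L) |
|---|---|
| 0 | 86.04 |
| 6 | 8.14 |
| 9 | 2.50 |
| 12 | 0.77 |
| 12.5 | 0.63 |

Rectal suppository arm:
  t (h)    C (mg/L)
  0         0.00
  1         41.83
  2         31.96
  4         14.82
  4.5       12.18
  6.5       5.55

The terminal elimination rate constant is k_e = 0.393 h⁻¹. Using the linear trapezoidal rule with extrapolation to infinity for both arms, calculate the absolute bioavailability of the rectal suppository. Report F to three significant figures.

F = 0.188

Trapezoidal AUC_0→12.5 (IV):
  [0→6]: (86.04+8.14)/2 × 6 = 282.54
  [6→9]: (8.14+2.50)/2 × 3 = 15.96
  [9→12]: (2.50+0.77)/2 × 3 = 4.905
  [12→12.5]: (0.77+0.63)/2 × 0.5 = 0.35
  Sum = 303.755 mg/L·h
IV tail: 0.63/0.393 = 1.603; AUC_iv,0→∞ = 303.755 + 1.603 = 305.358 mg/L·h
Trapezoidal AUC_0→6.5 (rectal suppository):
  [0→1]: (0.00+41.83)/2 × 1 = 20.915
  [1→2]: (41.83+31.96)/2 × 1 = 36.895
  [2→4]: (31.96+14.82)/2 × 2 = 46.78
  [4→4.5]: (14.82+12.18)/2 × 0.5 = 6.75
  [4.5→6.5]: (12.18+5.55)/2 × 2 = 17.73
  Sum = 129.07 mg/L·h
rectal suppository tail: 5.55/0.393 = 14.122; AUC_ev,0→∞ = 129.07 + 14.122 = 143.192 mg/L·h
F = (AUC_ev/D_ev)/(AUC_iv/D_iv) = (143.192/125)/(305.358/50) = 1.145536/6.10716 = 0.1876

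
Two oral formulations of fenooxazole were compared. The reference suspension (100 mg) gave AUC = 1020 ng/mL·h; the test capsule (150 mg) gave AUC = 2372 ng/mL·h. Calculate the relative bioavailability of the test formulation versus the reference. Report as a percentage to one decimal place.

F_rel = (AUC_test/D_test) / (AUC_ref/D_ref)
      = (2372/150) / (1020/100)
      = 15.8133 / 10.2 = 1.5503 = 155.03%

F_rel = 155.0%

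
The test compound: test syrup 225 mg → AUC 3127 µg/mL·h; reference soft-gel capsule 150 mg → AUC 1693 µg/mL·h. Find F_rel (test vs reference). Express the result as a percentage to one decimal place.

F_rel = (AUC_test/D_test) / (AUC_ref/D_ref)
      = (3127/225) / (1693/150)
      = 13.8978 / 11.2867 = 1.2313 = 123.13%

F_rel = 123.1%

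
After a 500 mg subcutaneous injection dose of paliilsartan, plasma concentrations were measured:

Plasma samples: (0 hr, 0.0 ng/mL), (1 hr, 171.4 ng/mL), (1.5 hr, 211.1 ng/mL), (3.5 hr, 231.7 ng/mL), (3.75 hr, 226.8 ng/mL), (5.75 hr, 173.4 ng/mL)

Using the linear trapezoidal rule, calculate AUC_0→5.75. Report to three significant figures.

Trapezoidal AUC_0→5.75:
  [0→1]: (0.0+171.4)/2 × 1 = 85.7
  [1→1.5]: (171.4+211.1)/2 × 0.5 = 95.625
  [1.5→3.5]: (211.1+231.7)/2 × 2 = 442.8
  [3.5→3.75]: (231.7+226.8)/2 × 0.25 = 57.3125
  [3.75→5.75]: (226.8+173.4)/2 × 2 = 400.2
  Sum = 1081.6375 ng/mL·hr

AUC = 1080 ng/mL·hr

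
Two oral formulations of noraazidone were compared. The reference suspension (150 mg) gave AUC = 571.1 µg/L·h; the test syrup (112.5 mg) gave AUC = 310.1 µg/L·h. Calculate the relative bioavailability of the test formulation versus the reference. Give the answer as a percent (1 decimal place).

F_rel = 72.4%

F_rel = (AUC_test/D_test) / (AUC_ref/D_ref)
      = (310.1/112.5) / (571.1/150)
      = 2.75644 / 3.80733 = 0.7240 = 72.40%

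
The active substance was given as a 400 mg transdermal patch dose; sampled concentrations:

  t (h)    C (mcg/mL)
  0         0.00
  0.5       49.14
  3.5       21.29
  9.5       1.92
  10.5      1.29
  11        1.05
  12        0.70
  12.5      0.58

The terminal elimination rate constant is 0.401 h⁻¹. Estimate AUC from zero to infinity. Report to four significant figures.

Trapezoidal AUC_0→12.5:
  [0→0.5]: (0.00+49.14)/2 × 0.5 = 12.285
  [0.5→3.5]: (49.14+21.29)/2 × 3 = 105.645
  [3.5→9.5]: (21.29+1.92)/2 × 6 = 69.63
  [9.5→10.5]: (1.92+1.29)/2 × 1 = 1.605
  [10.5→11]: (1.29+1.05)/2 × 0.5 = 0.585
  [11→12]: (1.05+0.70)/2 × 1 = 0.875
  [12→12.5]: (0.70+0.58)/2 × 0.5 = 0.32
  Sum = 190.945 mcg/mL·h
Extrapolated tail: C_last / k_e = 0.58 / 0.401 = 1.446
AUC_0→∞ = 190.945 + 1.446 = 192.391 mcg/mL·h

AUC = 192.4 mcg/mL·h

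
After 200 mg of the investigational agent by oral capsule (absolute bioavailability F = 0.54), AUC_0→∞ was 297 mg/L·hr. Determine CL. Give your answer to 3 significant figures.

CL = 0.364 L/hr

CL = F × Dose / AUC_0→∞
   = 0.54 × 200 / 297 = 0.363636 L/hr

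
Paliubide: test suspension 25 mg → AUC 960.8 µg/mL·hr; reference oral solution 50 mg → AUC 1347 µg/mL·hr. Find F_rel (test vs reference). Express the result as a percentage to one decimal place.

F_rel = (AUC_test/D_test) / (AUC_ref/D_ref)
      = (960.8/25) / (1347/50)
      = 38.432 / 26.94 = 1.4266 = 142.66%

F_rel = 142.7%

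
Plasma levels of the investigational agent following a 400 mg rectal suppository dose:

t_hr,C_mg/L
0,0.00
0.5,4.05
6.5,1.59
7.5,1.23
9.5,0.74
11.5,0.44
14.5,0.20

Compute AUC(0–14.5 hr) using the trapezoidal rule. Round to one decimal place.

Trapezoidal AUC_0→14.5:
  [0→0.5]: (0.00+4.05)/2 × 0.5 = 1.0125
  [0.5→6.5]: (4.05+1.59)/2 × 6 = 16.92
  [6.5→7.5]: (1.59+1.23)/2 × 1 = 1.41
  [7.5→9.5]: (1.23+0.74)/2 × 2 = 1.97
  [9.5→11.5]: (0.74+0.44)/2 × 2 = 1.18
  [11.5→14.5]: (0.44+0.20)/2 × 3 = 0.96
  Sum = 23.4525 mg/L·hr

AUC = 23.5 mg/L·hr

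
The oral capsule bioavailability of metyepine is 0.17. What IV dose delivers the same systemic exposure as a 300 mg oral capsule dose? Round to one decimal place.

Systemic exposure from an extravascular dose = F × D_ev, so the equivalent IV dose is F × D_ev.
D_iv = F × D_ev = 0.17 × 300 = 51 mg

D_iv = 51.0 mg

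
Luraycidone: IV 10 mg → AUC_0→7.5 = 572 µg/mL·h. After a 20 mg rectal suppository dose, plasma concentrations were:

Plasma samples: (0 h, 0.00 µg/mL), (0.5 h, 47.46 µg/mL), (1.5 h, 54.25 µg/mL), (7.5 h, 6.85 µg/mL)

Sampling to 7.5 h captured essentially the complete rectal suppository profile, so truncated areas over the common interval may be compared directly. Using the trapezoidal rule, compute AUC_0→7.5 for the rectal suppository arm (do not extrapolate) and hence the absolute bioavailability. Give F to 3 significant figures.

Trapezoidal AUC_0→7.5 (rectal suppository):
  [0→0.5]: (0.00+47.46)/2 × 0.5 = 11.865
  [0.5→1.5]: (47.46+54.25)/2 × 1 = 50.855
  [1.5→7.5]: (54.25+6.85)/2 × 6 = 183.3
  Sum = 246.02 µg/mL·h
F = (AUC_ev/D_ev)/(AUC_iv/D_iv) = (246.02/20)/(572/10) = 12.301/57.2 = 0.2151

F = 0.215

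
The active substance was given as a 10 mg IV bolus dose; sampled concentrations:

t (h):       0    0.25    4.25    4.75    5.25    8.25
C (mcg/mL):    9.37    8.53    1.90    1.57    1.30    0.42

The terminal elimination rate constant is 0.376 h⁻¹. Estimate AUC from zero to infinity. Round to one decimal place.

Trapezoidal AUC_0→8.25:
  [0→0.25]: (9.37+8.53)/2 × 0.25 = 2.2375
  [0.25→4.25]: (8.53+1.90)/2 × 4 = 20.86
  [4.25→4.75]: (1.90+1.57)/2 × 0.5 = 0.8675
  [4.75→5.25]: (1.57+1.30)/2 × 0.5 = 0.7175
  [5.25→8.25]: (1.30+0.42)/2 × 3 = 2.58
  Sum = 27.2625 mcg/mL·h
Extrapolated tail: C_last / k_e = 0.42 / 0.376 = 1.117
AUC_0→∞ = 27.2625 + 1.117 = 28.3795 mcg/mL·h

AUC = 28.4 mcg/mL·h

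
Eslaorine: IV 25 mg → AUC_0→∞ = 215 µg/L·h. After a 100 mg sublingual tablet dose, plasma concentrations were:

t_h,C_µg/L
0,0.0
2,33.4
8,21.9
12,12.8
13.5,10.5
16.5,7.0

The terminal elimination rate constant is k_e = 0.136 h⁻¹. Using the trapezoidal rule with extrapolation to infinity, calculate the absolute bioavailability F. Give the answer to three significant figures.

F = 0.423

Trapezoidal AUC_0→16.5 (sublingual tablet):
  [0→2]: (0.0+33.4)/2 × 2 = 33.4
  [2→8]: (33.4+21.9)/2 × 6 = 165.9
  [8→12]: (21.9+12.8)/2 × 4 = 69.4
  [12→13.5]: (12.8+10.5)/2 × 1.5 = 17.475
  [13.5→16.5]: (10.5+7.0)/2 × 3 = 26.25
  Sum = 312.425 µg/L·h
Tail: C_last/k_e = 7.0/0.136 = 51.471
AUC_0→∞ (sublingual tablet) = 312.425 + 51.471 = 363.896 µg/L·h
F = (AUC_ev/D_ev)/(AUC_iv/D_iv) = (363.896/100)/(215/25) = 3.63896/8.6 = 0.4231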